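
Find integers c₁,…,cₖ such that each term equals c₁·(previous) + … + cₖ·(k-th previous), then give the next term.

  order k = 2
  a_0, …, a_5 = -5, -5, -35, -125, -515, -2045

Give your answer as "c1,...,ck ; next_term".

3,4 ; -8195

  a_2 = 3·-5 + 4·-5 = -35
  a_3 = 3·-35 + 4·-5 = -125
  a_4 = 3·-125 + 4·-35 = -515
  a_5 = 3·-515 + 4·-125 = -2045
  a_6 = 3·-2045 + 4·-515 = -8195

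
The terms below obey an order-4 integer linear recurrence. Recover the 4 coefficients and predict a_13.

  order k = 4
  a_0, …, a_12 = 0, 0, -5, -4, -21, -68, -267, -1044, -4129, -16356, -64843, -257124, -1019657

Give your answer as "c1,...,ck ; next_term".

4,1,-4,-2 ; -4043668

  a_4 = 4·-4 + 1·-5 + -4·0 + -2·0 = -21
  a_5 = 4·-21 + 1·-4 + -4·-5 + -2·0 = -68
  a_6 = 4·-68 + 1·-21 + -4·-4 + -2·-5 = -267
  a_7 = 4·-267 + 1·-68 + -4·-21 + -2·-4 = -1044
  a_8 = 4·-1044 + 1·-267 + -4·-68 + -2·-21 = -4129
  a_9 = 4·-4129 + 1·-1044 + -4·-267 + -2·-68 = -16356
  a_10 = 4·-16356 + 1·-4129 + -4·-1044 + -2·-267 = -64843
  a_11 = 4·-64843 + 1·-16356 + -4·-4129 + -2·-1044 = -257124
  a_12 = 4·-257124 + 1·-64843 + -4·-16356 + -2·-4129 = -1019657
  a_13 = 4·-1019657 + 1·-257124 + -4·-64843 + -2·-16356 = -4043668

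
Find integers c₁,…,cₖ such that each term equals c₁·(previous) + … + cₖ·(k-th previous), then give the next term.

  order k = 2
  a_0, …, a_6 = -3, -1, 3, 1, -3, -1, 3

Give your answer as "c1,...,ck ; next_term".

0,-1 ; 1

  a_2 = 0·-1 + -1·-3 = 3
  a_3 = 0·3 + -1·-1 = 1
  a_4 = 0·1 + -1·3 = -3
  a_5 = 0·-3 + -1·1 = -1
  a_6 = 0·-1 + -1·-3 = 3
  a_7 = 0·3 + -1·-1 = 1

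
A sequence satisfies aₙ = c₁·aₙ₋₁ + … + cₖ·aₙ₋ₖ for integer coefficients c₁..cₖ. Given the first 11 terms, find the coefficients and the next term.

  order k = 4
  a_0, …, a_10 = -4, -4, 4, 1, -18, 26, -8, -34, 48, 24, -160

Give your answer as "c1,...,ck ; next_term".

-2,-2,0,2 ; 204

  a_4 = -2·1 + -2·4 + 0·-4 + 2·-4 = -18
  a_5 = -2·-18 + -2·1 + 0·4 + 2·-4 = 26
  a_6 = -2·26 + -2·-18 + 0·1 + 2·4 = -8
  a_7 = -2·-8 + -2·26 + 0·-18 + 2·1 = -34
  a_8 = -2·-34 + -2·-8 + 0·26 + 2·-18 = 48
  a_9 = -2·48 + -2·-34 + 0·-8 + 2·26 = 24
  a_10 = -2·24 + -2·48 + 0·-34 + 2·-8 = -160
  a_11 = -2·-160 + -2·24 + 0·48 + 2·-34 = 204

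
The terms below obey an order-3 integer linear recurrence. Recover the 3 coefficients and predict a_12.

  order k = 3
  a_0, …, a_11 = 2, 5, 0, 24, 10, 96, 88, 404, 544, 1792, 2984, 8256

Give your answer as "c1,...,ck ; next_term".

0,4,2 ; 15520

  a_3 = 0·0 + 4·5 + 2·2 = 24
  a_4 = 0·24 + 4·0 + 2·5 = 10
  a_5 = 0·10 + 4·24 + 2·0 = 96
  a_6 = 0·96 + 4·10 + 2·24 = 88
  a_7 = 0·88 + 4·96 + 2·10 = 404
  a_8 = 0·404 + 4·88 + 2·96 = 544
  a_9 = 0·544 + 4·404 + 2·88 = 1792
  a_10 = 0·1792 + 4·544 + 2·404 = 2984
  a_11 = 0·2984 + 4·1792 + 2·544 = 8256
  a_12 = 0·8256 + 4·2984 + 2·1792 = 15520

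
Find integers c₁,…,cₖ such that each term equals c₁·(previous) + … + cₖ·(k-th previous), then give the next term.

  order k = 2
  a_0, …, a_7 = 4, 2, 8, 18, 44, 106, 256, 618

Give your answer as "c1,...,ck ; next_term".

2,1 ; 1492

  a_2 = 2·2 + 1·4 = 8
  a_3 = 2·8 + 1·2 = 18
  a_4 = 2·18 + 1·8 = 44
  a_5 = 2·44 + 1·18 = 106
  a_6 = 2·106 + 1·44 = 256
  a_7 = 2·256 + 1·106 = 618
  a_8 = 2·618 + 1·256 = 1492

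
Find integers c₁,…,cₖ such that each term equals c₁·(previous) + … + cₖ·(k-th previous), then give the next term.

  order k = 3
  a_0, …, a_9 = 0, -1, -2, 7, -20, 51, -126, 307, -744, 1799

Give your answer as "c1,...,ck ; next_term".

  a_3 = -3·-2 + -1·-1 + 1·0 = 7
  a_4 = -3·7 + -1·-2 + 1·-1 = -20
  a_5 = -3·-20 + -1·7 + 1·-2 = 51
  a_6 = -3·51 + -1·-20 + 1·7 = -126
  a_7 = -3·-126 + -1·51 + 1·-20 = 307
  a_8 = -3·307 + -1·-126 + 1·51 = -744
  a_9 = -3·-744 + -1·307 + 1·-126 = 1799
  a_10 = -3·1799 + -1·-744 + 1·307 = -4346

-3,-1,1 ; -4346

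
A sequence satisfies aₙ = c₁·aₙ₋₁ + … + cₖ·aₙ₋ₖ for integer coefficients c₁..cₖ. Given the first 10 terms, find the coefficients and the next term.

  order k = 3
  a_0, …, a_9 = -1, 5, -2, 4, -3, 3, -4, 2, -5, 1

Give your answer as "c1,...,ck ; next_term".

  a_3 = 1·-2 + 1·5 + -1·-1 = 4
  a_4 = 1·4 + 1·-2 + -1·5 = -3
  a_5 = 1·-3 + 1·4 + -1·-2 = 3
  a_6 = 1·3 + 1·-3 + -1·4 = -4
  a_7 = 1·-4 + 1·3 + -1·-3 = 2
  a_8 = 1·2 + 1·-4 + -1·3 = -5
  a_9 = 1·-5 + 1·2 + -1·-4 = 1
  a_10 = 1·1 + 1·-5 + -1·2 = -6

1,1,-1 ; -6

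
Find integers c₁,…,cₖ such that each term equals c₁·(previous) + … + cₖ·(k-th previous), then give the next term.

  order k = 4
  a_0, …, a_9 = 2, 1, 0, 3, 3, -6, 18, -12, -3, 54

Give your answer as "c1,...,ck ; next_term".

  a_4 = -2·3 + -1·0 + 3·1 + 3·2 = 3
  a_5 = -2·3 + -1·3 + 3·0 + 3·1 = -6
  a_6 = -2·-6 + -1·3 + 3·3 + 3·0 = 18
  a_7 = -2·18 + -1·-6 + 3·3 + 3·3 = -12
  a_8 = -2·-12 + -1·18 + 3·-6 + 3·3 = -3
  a_9 = -2·-3 + -1·-12 + 3·18 + 3·-6 = 54
  a_10 = -2·54 + -1·-3 + 3·-12 + 3·18 = -87

-2,-1,3,3 ; -87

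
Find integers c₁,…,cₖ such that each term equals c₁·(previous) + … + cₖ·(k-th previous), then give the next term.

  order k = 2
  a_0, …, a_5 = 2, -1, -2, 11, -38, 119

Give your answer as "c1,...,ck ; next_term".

-4,-3 ; -362

  a_2 = -4·-1 + -3·2 = -2
  a_3 = -4·-2 + -3·-1 = 11
  a_4 = -4·11 + -3·-2 = -38
  a_5 = -4·-38 + -3·11 = 119
  a_6 = -4·119 + -3·-38 = -362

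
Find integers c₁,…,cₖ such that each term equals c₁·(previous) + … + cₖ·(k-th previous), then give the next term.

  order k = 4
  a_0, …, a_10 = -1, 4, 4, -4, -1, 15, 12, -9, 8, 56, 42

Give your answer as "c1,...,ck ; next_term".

1,-1,2,1 ; -7

  a_4 = 1·-4 + -1·4 + 2·4 + 1·-1 = -1
  a_5 = 1·-1 + -1·-4 + 2·4 + 1·4 = 15
  a_6 = 1·15 + -1·-1 + 2·-4 + 1·4 = 12
  a_7 = 1·12 + -1·15 + 2·-1 + 1·-4 = -9
  a_8 = 1·-9 + -1·12 + 2·15 + 1·-1 = 8
  a_9 = 1·8 + -1·-9 + 2·12 + 1·15 = 56
  a_10 = 1·56 + -1·8 + 2·-9 + 1·12 = 42
  a_11 = 1·42 + -1·56 + 2·8 + 1·-9 = -7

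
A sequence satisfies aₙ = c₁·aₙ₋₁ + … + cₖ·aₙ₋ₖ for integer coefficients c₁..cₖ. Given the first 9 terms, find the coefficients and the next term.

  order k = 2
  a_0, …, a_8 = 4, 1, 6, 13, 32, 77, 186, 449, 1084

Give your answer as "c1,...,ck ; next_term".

2,1 ; 2617

  a_2 = 2·1 + 1·4 = 6
  a_3 = 2·6 + 1·1 = 13
  a_4 = 2·13 + 1·6 = 32
  a_5 = 2·32 + 1·13 = 77
  a_6 = 2·77 + 1·32 = 186
  a_7 = 2·186 + 1·77 = 449
  a_8 = 2·449 + 1·186 = 1084
  a_9 = 2·1084 + 1·449 = 2617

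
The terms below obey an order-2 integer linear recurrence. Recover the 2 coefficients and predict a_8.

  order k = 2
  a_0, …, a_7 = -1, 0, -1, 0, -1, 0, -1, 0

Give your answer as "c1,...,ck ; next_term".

  a_2 = 0·0 + 1·-1 = -1
  a_3 = 0·-1 + 1·0 = 0
  a_4 = 0·0 + 1·-1 = -1
  a_5 = 0·-1 + 1·0 = 0
  a_6 = 0·0 + 1·-1 = -1
  a_7 = 0·-1 + 1·0 = 0
  a_8 = 0·0 + 1·-1 = -1

0,1 ; -1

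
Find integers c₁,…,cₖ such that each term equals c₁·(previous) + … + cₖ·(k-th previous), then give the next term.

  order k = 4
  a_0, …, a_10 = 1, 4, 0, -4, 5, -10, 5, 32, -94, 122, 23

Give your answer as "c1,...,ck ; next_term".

-2,-3,0,-3 ; -508

  a_4 = -2·-4 + -3·0 + 0·4 + -3·1 = 5
  a_5 = -2·5 + -3·-4 + 0·0 + -3·4 = -10
  a_6 = -2·-10 + -3·5 + 0·-4 + -3·0 = 5
  a_7 = -2·5 + -3·-10 + 0·5 + -3·-4 = 32
  a_8 = -2·32 + -3·5 + 0·-10 + -3·5 = -94
  a_9 = -2·-94 + -3·32 + 0·5 + -3·-10 = 122
  a_10 = -2·122 + -3·-94 + 0·32 + -3·5 = 23
  a_11 = -2·23 + -3·122 + 0·-94 + -3·32 = -508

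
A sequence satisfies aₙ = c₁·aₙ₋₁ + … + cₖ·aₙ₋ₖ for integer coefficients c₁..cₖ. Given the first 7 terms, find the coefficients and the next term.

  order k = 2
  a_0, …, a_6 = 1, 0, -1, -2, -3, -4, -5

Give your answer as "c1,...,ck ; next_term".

2,-1 ; -6

  a_2 = 2·0 + -1·1 = -1
  a_3 = 2·-1 + -1·0 = -2
  a_4 = 2·-2 + -1·-1 = -3
  a_5 = 2·-3 + -1·-2 = -4
  a_6 = 2·-4 + -1·-3 = -5
  a_7 = 2·-5 + -1·-4 = -6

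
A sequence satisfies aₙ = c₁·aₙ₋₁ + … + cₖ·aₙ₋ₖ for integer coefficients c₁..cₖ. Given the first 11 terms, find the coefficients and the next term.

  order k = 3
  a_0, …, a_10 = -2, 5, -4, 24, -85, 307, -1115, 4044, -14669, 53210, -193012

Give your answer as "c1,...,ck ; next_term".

  a_3 = -3·-4 + 2·5 + -1·-2 = 24
  a_4 = -3·24 + 2·-4 + -1·5 = -85
  a_5 = -3·-85 + 2·24 + -1·-4 = 307
  a_6 = -3·307 + 2·-85 + -1·24 = -1115
  a_7 = -3·-1115 + 2·307 + -1·-85 = 4044
  a_8 = -3·4044 + 2·-1115 + -1·307 = -14669
  a_9 = -3·-14669 + 2·4044 + -1·-1115 = 53210
  a_10 = -3·53210 + 2·-14669 + -1·4044 = -193012
  a_11 = -3·-193012 + 2·53210 + -1·-14669 = 700125

-3,2,-1 ; 700125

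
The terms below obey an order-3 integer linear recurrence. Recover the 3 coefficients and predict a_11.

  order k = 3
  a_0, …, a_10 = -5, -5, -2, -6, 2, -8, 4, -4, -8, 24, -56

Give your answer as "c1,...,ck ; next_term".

  a_3 = -2·-2 + 0·-5 + 2·-5 = -6
  a_4 = -2·-6 + 0·-2 + 2·-5 = 2
  a_5 = -2·2 + 0·-6 + 2·-2 = -8
  a_6 = -2·-8 + 0·2 + 2·-6 = 4
  a_7 = -2·4 + 0·-8 + 2·2 = -4
  a_8 = -2·-4 + 0·4 + 2·-8 = -8
  a_9 = -2·-8 + 0·-4 + 2·4 = 24
  a_10 = -2·24 + 0·-8 + 2·-4 = -56
  a_11 = -2·-56 + 0·24 + 2·-8 = 96

-2,0,2 ; 96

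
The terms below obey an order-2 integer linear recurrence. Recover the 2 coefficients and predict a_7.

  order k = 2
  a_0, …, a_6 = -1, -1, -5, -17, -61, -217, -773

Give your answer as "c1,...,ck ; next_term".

3,2 ; -2753

  a_2 = 3·-1 + 2·-1 = -5
  a_3 = 3·-5 + 2·-1 = -17
  a_4 = 3·-17 + 2·-5 = -61
  a_5 = 3·-61 + 2·-17 = -217
  a_6 = 3·-217 + 2·-61 = -773
  a_7 = 3·-773 + 2·-217 = -2753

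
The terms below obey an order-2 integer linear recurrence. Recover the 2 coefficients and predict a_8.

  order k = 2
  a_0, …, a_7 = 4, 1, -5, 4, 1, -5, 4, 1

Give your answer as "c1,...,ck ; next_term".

-1,-1 ; -5

  a_2 = -1·1 + -1·4 = -5
  a_3 = -1·-5 + -1·1 = 4
  a_4 = -1·4 + -1·-5 = 1
  a_5 = -1·1 + -1·4 = -5
  a_6 = -1·-5 + -1·1 = 4
  a_7 = -1·4 + -1·-5 = 1
  a_8 = -1·1 + -1·4 = -5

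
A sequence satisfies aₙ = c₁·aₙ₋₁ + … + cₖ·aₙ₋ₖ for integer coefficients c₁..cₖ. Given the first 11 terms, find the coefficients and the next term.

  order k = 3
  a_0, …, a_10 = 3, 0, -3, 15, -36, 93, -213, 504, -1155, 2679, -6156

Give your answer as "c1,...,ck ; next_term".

-2,2,3 ; 14205

  a_3 = -2·-3 + 2·0 + 3·3 = 15
  a_4 = -2·15 + 2·-3 + 3·0 = -36
  a_5 = -2·-36 + 2·15 + 3·-3 = 93
  a_6 = -2·93 + 2·-36 + 3·15 = -213
  a_7 = -2·-213 + 2·93 + 3·-36 = 504
  a_8 = -2·504 + 2·-213 + 3·93 = -1155
  a_9 = -2·-1155 + 2·504 + 3·-213 = 2679
  a_10 = -2·2679 + 2·-1155 + 3·504 = -6156
  a_11 = -2·-6156 + 2·2679 + 3·-1155 = 14205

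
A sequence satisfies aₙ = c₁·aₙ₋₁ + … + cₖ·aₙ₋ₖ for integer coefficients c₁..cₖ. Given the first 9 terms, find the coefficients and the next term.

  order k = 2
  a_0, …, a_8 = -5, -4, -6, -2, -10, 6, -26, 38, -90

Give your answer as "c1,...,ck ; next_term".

  a_2 = -1·-4 + 2·-5 = -6
  a_3 = -1·-6 + 2·-4 = -2
  a_4 = -1·-2 + 2·-6 = -10
  a_5 = -1·-10 + 2·-2 = 6
  a_6 = -1·6 + 2·-10 = -26
  a_7 = -1·-26 + 2·6 = 38
  a_8 = -1·38 + 2·-26 = -90
  a_9 = -1·-90 + 2·38 = 166

-1,2 ; 166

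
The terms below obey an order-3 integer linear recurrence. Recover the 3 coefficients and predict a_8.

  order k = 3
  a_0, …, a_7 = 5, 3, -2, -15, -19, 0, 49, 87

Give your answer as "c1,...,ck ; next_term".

  a_3 = 1·-2 + -1·3 + -2·5 = -15
  a_4 = 1·-15 + -1·-2 + -2·3 = -19
  a_5 = 1·-19 + -1·-15 + -2·-2 = 0
  a_6 = 1·0 + -1·-19 + -2·-15 = 49
  a_7 = 1·49 + -1·0 + -2·-19 = 87
  a_8 = 1·87 + -1·49 + -2·0 = 38

1,-1,-2 ; 38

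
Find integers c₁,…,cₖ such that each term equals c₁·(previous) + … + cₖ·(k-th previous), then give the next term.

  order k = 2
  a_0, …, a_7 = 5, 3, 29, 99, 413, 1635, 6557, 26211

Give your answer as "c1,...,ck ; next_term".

3,4 ; 104861

  a_2 = 3·3 + 4·5 = 29
  a_3 = 3·29 + 4·3 = 99
  a_4 = 3·99 + 4·29 = 413
  a_5 = 3·413 + 4·99 = 1635
  a_6 = 3·1635 + 4·413 = 6557
  a_7 = 3·6557 + 4·1635 = 26211
  a_8 = 3·26211 + 4·6557 = 104861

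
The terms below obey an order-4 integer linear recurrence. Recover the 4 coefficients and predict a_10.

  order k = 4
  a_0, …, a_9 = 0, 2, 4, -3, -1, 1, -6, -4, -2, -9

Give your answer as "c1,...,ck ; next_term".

1,0,1,-1 ; -7

  a_4 = 1·-3 + 0·4 + 1·2 + -1·0 = -1
  a_5 = 1·-1 + 0·-3 + 1·4 + -1·2 = 1
  a_6 = 1·1 + 0·-1 + 1·-3 + -1·4 = -6
  a_7 = 1·-6 + 0·1 + 1·-1 + -1·-3 = -4
  a_8 = 1·-4 + 0·-6 + 1·1 + -1·-1 = -2
  a_9 = 1·-2 + 0·-4 + 1·-6 + -1·1 = -9
  a_10 = 1·-9 + 0·-2 + 1·-4 + -1·-6 = -7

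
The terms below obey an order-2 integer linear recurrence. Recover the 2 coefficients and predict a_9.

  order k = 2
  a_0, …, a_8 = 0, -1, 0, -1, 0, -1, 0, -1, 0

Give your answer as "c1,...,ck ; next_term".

0,1 ; -1

  a_2 = 0·-1 + 1·0 = 0
  a_3 = 0·0 + 1·-1 = -1
  a_4 = 0·-1 + 1·0 = 0
  a_5 = 0·0 + 1·-1 = -1
  a_6 = 0·-1 + 1·0 = 0
  a_7 = 0·0 + 1·-1 = -1
  a_8 = 0·-1 + 1·0 = 0
  a_9 = 0·0 + 1·-1 = -1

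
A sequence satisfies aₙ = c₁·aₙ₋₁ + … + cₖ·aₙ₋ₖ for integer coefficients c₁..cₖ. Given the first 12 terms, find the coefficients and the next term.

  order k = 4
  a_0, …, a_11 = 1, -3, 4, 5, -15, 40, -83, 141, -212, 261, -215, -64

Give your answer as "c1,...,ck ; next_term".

-2,0,1,-2 ; 813

  a_4 = -2·5 + 0·4 + 1·-3 + -2·1 = -15
  a_5 = -2·-15 + 0·5 + 1·4 + -2·-3 = 40
  a_6 = -2·40 + 0·-15 + 1·5 + -2·4 = -83
  a_7 = -2·-83 + 0·40 + 1·-15 + -2·5 = 141
  a_8 = -2·141 + 0·-83 + 1·40 + -2·-15 = -212
  a_9 = -2·-212 + 0·141 + 1·-83 + -2·40 = 261
  a_10 = -2·261 + 0·-212 + 1·141 + -2·-83 = -215
  a_11 = -2·-215 + 0·261 + 1·-212 + -2·141 = -64
  a_12 = -2·-64 + 0·-215 + 1·261 + -2·-212 = 813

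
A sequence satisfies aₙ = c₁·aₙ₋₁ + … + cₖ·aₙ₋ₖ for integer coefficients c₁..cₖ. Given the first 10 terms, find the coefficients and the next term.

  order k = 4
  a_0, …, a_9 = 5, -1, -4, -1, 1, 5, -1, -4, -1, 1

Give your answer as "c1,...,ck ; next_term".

-1,-1,-1,-1 ; 5

  a_4 = -1·-1 + -1·-4 + -1·-1 + -1·5 = 1
  a_5 = -1·1 + -1·-1 + -1·-4 + -1·-1 = 5
  a_6 = -1·5 + -1·1 + -1·-1 + -1·-4 = -1
  a_7 = -1·-1 + -1·5 + -1·1 + -1·-1 = -4
  a_8 = -1·-4 + -1·-1 + -1·5 + -1·1 = -1
  a_9 = -1·-1 + -1·-4 + -1·-1 + -1·5 = 1
  a_10 = -1·1 + -1·-1 + -1·-4 + -1·-1 = 5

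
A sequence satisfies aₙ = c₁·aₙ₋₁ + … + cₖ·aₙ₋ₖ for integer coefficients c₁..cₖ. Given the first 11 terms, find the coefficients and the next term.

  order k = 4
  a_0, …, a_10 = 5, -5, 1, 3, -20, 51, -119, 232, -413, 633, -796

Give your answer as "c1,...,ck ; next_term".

-3,-1,4,2 ; 567

  a_4 = -3·3 + -1·1 + 4·-5 + 2·5 = -20
  a_5 = -3·-20 + -1·3 + 4·1 + 2·-5 = 51
  a_6 = -3·51 + -1·-20 + 4·3 + 2·1 = -119
  a_7 = -3·-119 + -1·51 + 4·-20 + 2·3 = 232
  a_8 = -3·232 + -1·-119 + 4·51 + 2·-20 = -413
  a_9 = -3·-413 + -1·232 + 4·-119 + 2·51 = 633
  a_10 = -3·633 + -1·-413 + 4·232 + 2·-119 = -796
  a_11 = -3·-796 + -1·633 + 4·-413 + 2·232 = 567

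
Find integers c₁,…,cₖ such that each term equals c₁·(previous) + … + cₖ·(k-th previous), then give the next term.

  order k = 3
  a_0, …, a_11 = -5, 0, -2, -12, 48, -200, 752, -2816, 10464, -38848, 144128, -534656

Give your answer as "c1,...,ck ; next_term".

  a_3 = -4·-2 + 0·0 + 4·-5 = -12
  a_4 = -4·-12 + 0·-2 + 4·0 = 48
  a_5 = -4·48 + 0·-12 + 4·-2 = -200
  a_6 = -4·-200 + 0·48 + 4·-12 = 752
  a_7 = -4·752 + 0·-200 + 4·48 = -2816
  a_8 = -4·-2816 + 0·752 + 4·-200 = 10464
  a_9 = -4·10464 + 0·-2816 + 4·752 = -38848
  a_10 = -4·-38848 + 0·10464 + 4·-2816 = 144128
  a_11 = -4·144128 + 0·-38848 + 4·10464 = -534656
  a_12 = -4·-534656 + 0·144128 + 4·-38848 = 1983232

-4,0,4 ; 1983232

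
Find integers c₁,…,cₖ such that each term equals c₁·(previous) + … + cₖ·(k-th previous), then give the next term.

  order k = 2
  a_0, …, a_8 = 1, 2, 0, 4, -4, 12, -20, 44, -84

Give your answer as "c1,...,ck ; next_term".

  a_2 = -1·2 + 2·1 = 0
  a_3 = -1·0 + 2·2 = 4
  a_4 = -1·4 + 2·0 = -4
  a_5 = -1·-4 + 2·4 = 12
  a_6 = -1·12 + 2·-4 = -20
  a_7 = -1·-20 + 2·12 = 44
  a_8 = -1·44 + 2·-20 = -84
  a_9 = -1·-84 + 2·44 = 172

-1,2 ; 172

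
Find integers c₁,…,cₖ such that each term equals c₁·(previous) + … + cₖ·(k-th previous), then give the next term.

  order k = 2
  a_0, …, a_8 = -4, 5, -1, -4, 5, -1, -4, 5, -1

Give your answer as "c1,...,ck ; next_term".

-1,-1 ; -4

  a_2 = -1·5 + -1·-4 = -1
  a_3 = -1·-1 + -1·5 = -4
  a_4 = -1·-4 + -1·-1 = 5
  a_5 = -1·5 + -1·-4 = -1
  a_6 = -1·-1 + -1·5 = -4
  a_7 = -1·-4 + -1·-1 = 5
  a_8 = -1·5 + -1·-4 = -1
  a_9 = -1·-1 + -1·5 = -4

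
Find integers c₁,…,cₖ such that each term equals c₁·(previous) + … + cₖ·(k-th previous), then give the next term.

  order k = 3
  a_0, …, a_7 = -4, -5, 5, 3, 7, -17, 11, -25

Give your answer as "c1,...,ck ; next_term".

-1,0,-2 ; 59

  a_3 = -1·5 + 0·-5 + -2·-4 = 3
  a_4 = -1·3 + 0·5 + -2·-5 = 7
  a_5 = -1·7 + 0·3 + -2·5 = -17
  a_6 = -1·-17 + 0·7 + -2·3 = 11
  a_7 = -1·11 + 0·-17 + -2·7 = -25
  a_8 = -1·-25 + 0·11 + -2·-17 = 59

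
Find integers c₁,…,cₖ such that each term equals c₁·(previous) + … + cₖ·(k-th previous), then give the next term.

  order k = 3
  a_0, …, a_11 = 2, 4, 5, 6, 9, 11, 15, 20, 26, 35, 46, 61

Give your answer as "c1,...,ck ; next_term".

0,1,1 ; 81

  a_3 = 0·5 + 1·4 + 1·2 = 6
  a_4 = 0·6 + 1·5 + 1·4 = 9
  a_5 = 0·9 + 1·6 + 1·5 = 11
  a_6 = 0·11 + 1·9 + 1·6 = 15
  a_7 = 0·15 + 1·11 + 1·9 = 20
  a_8 = 0·20 + 1·15 + 1·11 = 26
  a_9 = 0·26 + 1·20 + 1·15 = 35
  a_10 = 0·35 + 1·26 + 1·20 = 46
  a_11 = 0·46 + 1·35 + 1·26 = 61
  a_12 = 0·61 + 1·46 + 1·35 = 81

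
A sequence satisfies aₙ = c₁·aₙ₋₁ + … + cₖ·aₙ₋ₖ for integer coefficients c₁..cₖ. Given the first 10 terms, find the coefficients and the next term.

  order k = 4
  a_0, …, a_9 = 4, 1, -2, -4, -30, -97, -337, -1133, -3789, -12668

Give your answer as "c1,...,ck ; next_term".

3,2,-2,-3 ; -42305

  a_4 = 3·-4 + 2·-2 + -2·1 + -3·4 = -30
  a_5 = 3·-30 + 2·-4 + -2·-2 + -3·1 = -97
  a_6 = 3·-97 + 2·-30 + -2·-4 + -3·-2 = -337
  a_7 = 3·-337 + 2·-97 + -2·-30 + -3·-4 = -1133
  a_8 = 3·-1133 + 2·-337 + -2·-97 + -3·-30 = -3789
  a_9 = 3·-3789 + 2·-1133 + -2·-337 + -3·-97 = -12668
  a_10 = 3·-12668 + 2·-3789 + -2·-1133 + -3·-337 = -42305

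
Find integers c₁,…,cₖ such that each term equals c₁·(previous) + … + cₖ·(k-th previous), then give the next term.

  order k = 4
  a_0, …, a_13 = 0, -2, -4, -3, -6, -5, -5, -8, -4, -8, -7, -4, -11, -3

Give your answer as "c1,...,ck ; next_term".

0,1,1,-1 ; -8

  a_4 = 0·-3 + 1·-4 + 1·-2 + -1·0 = -6
  a_5 = 0·-6 + 1·-3 + 1·-4 + -1·-2 = -5
  a_6 = 0·-5 + 1·-6 + 1·-3 + -1·-4 = -5
  a_7 = 0·-5 + 1·-5 + 1·-6 + -1·-3 = -8
  a_8 = 0·-8 + 1·-5 + 1·-5 + -1·-6 = -4
  a_9 = 0·-4 + 1·-8 + 1·-5 + -1·-5 = -8
  a_10 = 0·-8 + 1·-4 + 1·-8 + -1·-5 = -7
  a_11 = 0·-7 + 1·-8 + 1·-4 + -1·-8 = -4
  a_12 = 0·-4 + 1·-7 + 1·-8 + -1·-4 = -11
  a_13 = 0·-11 + 1·-4 + 1·-7 + -1·-8 = -3
  a_14 = 0·-3 + 1·-11 + 1·-4 + -1·-7 = -8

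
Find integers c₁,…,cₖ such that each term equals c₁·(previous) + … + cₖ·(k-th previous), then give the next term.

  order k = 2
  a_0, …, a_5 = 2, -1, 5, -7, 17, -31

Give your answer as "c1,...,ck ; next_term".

  a_2 = -1·-1 + 2·2 = 5
  a_3 = -1·5 + 2·-1 = -7
  a_4 = -1·-7 + 2·5 = 17
  a_5 = -1·17 + 2·-7 = -31
  a_6 = -1·-31 + 2·17 = 65

-1,2 ; 65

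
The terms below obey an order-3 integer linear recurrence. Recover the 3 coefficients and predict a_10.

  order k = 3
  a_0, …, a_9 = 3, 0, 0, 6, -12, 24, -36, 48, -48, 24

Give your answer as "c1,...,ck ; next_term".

-2,0,2 ; 48

  a_3 = -2·0 + 0·0 + 2·3 = 6
  a_4 = -2·6 + 0·0 + 2·0 = -12
  a_5 = -2·-12 + 0·6 + 2·0 = 24
  a_6 = -2·24 + 0·-12 + 2·6 = -36
  a_7 = -2·-36 + 0·24 + 2·-12 = 48
  a_8 = -2·48 + 0·-36 + 2·24 = -48
  a_9 = -2·-48 + 0·48 + 2·-36 = 24
  a_10 = -2·24 + 0·-48 + 2·48 = 48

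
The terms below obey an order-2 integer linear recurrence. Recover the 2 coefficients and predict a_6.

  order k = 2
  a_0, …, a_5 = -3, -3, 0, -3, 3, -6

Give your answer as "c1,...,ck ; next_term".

-1,1 ; 9

  a_2 = -1·-3 + 1·-3 = 0
  a_3 = -1·0 + 1·-3 = -3
  a_4 = -1·-3 + 1·0 = 3
  a_5 = -1·3 + 1·-3 = -6
  a_6 = -1·-6 + 1·3 = 9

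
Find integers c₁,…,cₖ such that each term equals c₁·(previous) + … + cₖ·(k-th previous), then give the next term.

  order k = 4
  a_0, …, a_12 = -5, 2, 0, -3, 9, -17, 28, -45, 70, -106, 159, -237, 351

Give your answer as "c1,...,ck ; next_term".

-2,-1,-1,-1 ; -518

  a_4 = -2·-3 + -1·0 + -1·2 + -1·-5 = 9
  a_5 = -2·9 + -1·-3 + -1·0 + -1·2 = -17
  a_6 = -2·-17 + -1·9 + -1·-3 + -1·0 = 28
  a_7 = -2·28 + -1·-17 + -1·9 + -1·-3 = -45
  a_8 = -2·-45 + -1·28 + -1·-17 + -1·9 = 70
  a_9 = -2·70 + -1·-45 + -1·28 + -1·-17 = -106
  a_10 = -2·-106 + -1·70 + -1·-45 + -1·28 = 159
  a_11 = -2·159 + -1·-106 + -1·70 + -1·-45 = -237
  a_12 = -2·-237 + -1·159 + -1·-106 + -1·70 = 351
  a_13 = -2·351 + -1·-237 + -1·159 + -1·-106 = -518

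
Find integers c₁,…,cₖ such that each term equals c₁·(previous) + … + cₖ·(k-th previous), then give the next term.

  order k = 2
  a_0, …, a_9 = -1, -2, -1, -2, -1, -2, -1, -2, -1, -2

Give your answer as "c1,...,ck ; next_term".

0,1 ; -1

  a_2 = 0·-2 + 1·-1 = -1
  a_3 = 0·-1 + 1·-2 = -2
  a_4 = 0·-2 + 1·-1 = -1
  a_5 = 0·-1 + 1·-2 = -2
  a_6 = 0·-2 + 1·-1 = -1
  a_7 = 0·-1 + 1·-2 = -2
  a_8 = 0·-2 + 1·-1 = -1
  a_9 = 0·-1 + 1·-2 = -2
  a_10 = 0·-2 + 1·-1 = -1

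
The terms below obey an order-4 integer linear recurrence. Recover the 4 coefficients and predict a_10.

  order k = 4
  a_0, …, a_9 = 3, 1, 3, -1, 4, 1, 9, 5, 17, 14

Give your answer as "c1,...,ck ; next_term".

1,1,-1,1 ; 35

  a_4 = 1·-1 + 1·3 + -1·1 + 1·3 = 4
  a_5 = 1·4 + 1·-1 + -1·3 + 1·1 = 1
  a_6 = 1·1 + 1·4 + -1·-1 + 1·3 = 9
  a_7 = 1·9 + 1·1 + -1·4 + 1·-1 = 5
  a_8 = 1·5 + 1·9 + -1·1 + 1·4 = 17
  a_9 = 1·17 + 1·5 + -1·9 + 1·1 = 14
  a_10 = 1·14 + 1·17 + -1·5 + 1·9 = 35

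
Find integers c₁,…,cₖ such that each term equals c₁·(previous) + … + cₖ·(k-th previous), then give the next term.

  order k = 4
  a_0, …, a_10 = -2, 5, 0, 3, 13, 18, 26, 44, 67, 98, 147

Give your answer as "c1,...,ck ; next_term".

2,-1,1,-1 ; 219

  a_4 = 2·3 + -1·0 + 1·5 + -1·-2 = 13
  a_5 = 2·13 + -1·3 + 1·0 + -1·5 = 18
  a_6 = 2·18 + -1·13 + 1·3 + -1·0 = 26
  a_7 = 2·26 + -1·18 + 1·13 + -1·3 = 44
  a_8 = 2·44 + -1·26 + 1·18 + -1·13 = 67
  a_9 = 2·67 + -1·44 + 1·26 + -1·18 = 98
  a_10 = 2·98 + -1·67 + 1·44 + -1·26 = 147
  a_11 = 2·147 + -1·98 + 1·67 + -1·44 = 219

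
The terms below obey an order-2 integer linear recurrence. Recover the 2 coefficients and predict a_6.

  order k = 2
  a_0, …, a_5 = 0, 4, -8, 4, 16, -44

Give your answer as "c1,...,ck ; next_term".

-2,-3 ; 40

  a_2 = -2·4 + -3·0 = -8
  a_3 = -2·-8 + -3·4 = 4
  a_4 = -2·4 + -3·-8 = 16
  a_5 = -2·16 + -3·4 = -44
  a_6 = -2·-44 + -3·16 = 40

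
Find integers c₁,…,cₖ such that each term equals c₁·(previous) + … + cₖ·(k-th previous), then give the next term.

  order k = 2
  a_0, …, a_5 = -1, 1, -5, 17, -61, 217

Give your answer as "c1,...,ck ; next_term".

-3,2 ; -773

  a_2 = -3·1 + 2·-1 = -5
  a_3 = -3·-5 + 2·1 = 17
  a_4 = -3·17 + 2·-5 = -61
  a_5 = -3·-61 + 2·17 = 217
  a_6 = -3·217 + 2·-61 = -773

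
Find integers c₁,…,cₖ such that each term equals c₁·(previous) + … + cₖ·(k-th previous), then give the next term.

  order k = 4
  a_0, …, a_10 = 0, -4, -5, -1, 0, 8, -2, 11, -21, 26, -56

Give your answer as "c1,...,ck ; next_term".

-1,1,-1,-1 ; 92

  a_4 = -1·-1 + 1·-5 + -1·-4 + -1·0 = 0
  a_5 = -1·0 + 1·-1 + -1·-5 + -1·-4 = 8
  a_6 = -1·8 + 1·0 + -1·-1 + -1·-5 = -2
  a_7 = -1·-2 + 1·8 + -1·0 + -1·-1 = 11
  a_8 = -1·11 + 1·-2 + -1·8 + -1·0 = -21
  a_9 = -1·-21 + 1·11 + -1·-2 + -1·8 = 26
  a_10 = -1·26 + 1·-21 + -1·11 + -1·-2 = -56
  a_11 = -1·-56 + 1·26 + -1·-21 + -1·11 = 92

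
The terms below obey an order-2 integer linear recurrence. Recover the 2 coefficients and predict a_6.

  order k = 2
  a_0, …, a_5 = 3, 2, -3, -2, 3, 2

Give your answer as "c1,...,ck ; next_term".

  a_2 = 0·2 + -1·3 = -3
  a_3 = 0·-3 + -1·2 = -2
  a_4 = 0·-2 + -1·-3 = 3
  a_5 = 0·3 + -1·-2 = 2
  a_6 = 0·2 + -1·3 = -3

0,-1 ; -3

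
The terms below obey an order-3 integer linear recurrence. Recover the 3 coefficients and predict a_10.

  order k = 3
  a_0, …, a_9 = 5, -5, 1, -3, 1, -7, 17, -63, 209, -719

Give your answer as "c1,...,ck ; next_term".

  a_3 = -3·1 + 2·-5 + 2·5 = -3
  a_4 = -3·-3 + 2·1 + 2·-5 = 1
  a_5 = -3·1 + 2·-3 + 2·1 = -7
  a_6 = -3·-7 + 2·1 + 2·-3 = 17
  a_7 = -3·17 + 2·-7 + 2·1 = -63
  a_8 = -3·-63 + 2·17 + 2·-7 = 209
  a_9 = -3·209 + 2·-63 + 2·17 = -719
  a_10 = -3·-719 + 2·209 + 2·-63 = 2449

-3,2,2 ; 2449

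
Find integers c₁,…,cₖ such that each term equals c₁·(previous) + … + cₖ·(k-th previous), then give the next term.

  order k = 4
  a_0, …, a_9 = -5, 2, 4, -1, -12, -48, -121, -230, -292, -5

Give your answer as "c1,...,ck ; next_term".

  a_4 = 3·-1 + -2·4 + -3·2 + -1·-5 = -12
  a_5 = 3·-12 + -2·-1 + -3·4 + -1·2 = -48
  a_6 = 3·-48 + -2·-12 + -3·-1 + -1·4 = -121
  a_7 = 3·-121 + -2·-48 + -3·-12 + -1·-1 = -230
  a_8 = 3·-230 + -2·-121 + -3·-48 + -1·-12 = -292
  a_9 = 3·-292 + -2·-230 + -3·-121 + -1·-48 = -5
  a_10 = 3·-5 + -2·-292 + -3·-230 + -1·-121 = 1380

3,-2,-3,-1 ; 1380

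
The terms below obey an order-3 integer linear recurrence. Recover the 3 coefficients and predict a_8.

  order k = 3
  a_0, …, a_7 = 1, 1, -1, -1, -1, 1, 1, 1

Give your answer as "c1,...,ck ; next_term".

0,0,-1 ; -1

  a_3 = 0·-1 + 0·1 + -1·1 = -1
  a_4 = 0·-1 + 0·-1 + -1·1 = -1
  a_5 = 0·-1 + 0·-1 + -1·-1 = 1
  a_6 = 0·1 + 0·-1 + -1·-1 = 1
  a_7 = 0·1 + 0·1 + -1·-1 = 1
  a_8 = 0·1 + 0·1 + -1·1 = -1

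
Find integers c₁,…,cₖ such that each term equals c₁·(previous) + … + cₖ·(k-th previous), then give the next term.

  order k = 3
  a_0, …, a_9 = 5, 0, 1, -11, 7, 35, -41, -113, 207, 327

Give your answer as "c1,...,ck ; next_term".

  a_3 = -1·1 + -4·0 + -2·5 = -11
  a_4 = -1·-11 + -4·1 + -2·0 = 7
  a_5 = -1·7 + -4·-11 + -2·1 = 35
  a_6 = -1·35 + -4·7 + -2·-11 = -41
  a_7 = -1·-41 + -4·35 + -2·7 = -113
  a_8 = -1·-113 + -4·-41 + -2·35 = 207
  a_9 = -1·207 + -4·-113 + -2·-41 = 327
  a_10 = -1·327 + -4·207 + -2·-113 = -929

-1,-4,-2 ; -929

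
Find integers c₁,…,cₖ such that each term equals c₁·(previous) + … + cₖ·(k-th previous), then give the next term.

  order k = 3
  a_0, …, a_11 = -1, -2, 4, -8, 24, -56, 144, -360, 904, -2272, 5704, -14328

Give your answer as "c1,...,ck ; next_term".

  a_3 = -1·4 + 3·-2 + -2·-1 = -8
  a_4 = -1·-8 + 3·4 + -2·-2 = 24
  a_5 = -1·24 + 3·-8 + -2·4 = -56
  a_6 = -1·-56 + 3·24 + -2·-8 = 144
  a_7 = -1·144 + 3·-56 + -2·24 = -360
  a_8 = -1·-360 + 3·144 + -2·-56 = 904
  a_9 = -1·904 + 3·-360 + -2·144 = -2272
  a_10 = -1·-2272 + 3·904 + -2·-360 = 5704
  a_11 = -1·5704 + 3·-2272 + -2·904 = -14328
  a_12 = -1·-14328 + 3·5704 + -2·-2272 = 35984

-1,3,-2 ; 35984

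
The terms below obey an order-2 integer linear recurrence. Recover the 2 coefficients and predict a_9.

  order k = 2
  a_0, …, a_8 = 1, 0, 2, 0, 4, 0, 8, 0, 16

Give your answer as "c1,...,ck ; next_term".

0,2 ; 0

  a_2 = 0·0 + 2·1 = 2
  a_3 = 0·2 + 2·0 = 0
  a_4 = 0·0 + 2·2 = 4
  a_5 = 0·4 + 2·0 = 0
  a_6 = 0·0 + 2·4 = 8
  a_7 = 0·8 + 2·0 = 0
  a_8 = 0·0 + 2·8 = 16
  a_9 = 0·16 + 2·0 = 0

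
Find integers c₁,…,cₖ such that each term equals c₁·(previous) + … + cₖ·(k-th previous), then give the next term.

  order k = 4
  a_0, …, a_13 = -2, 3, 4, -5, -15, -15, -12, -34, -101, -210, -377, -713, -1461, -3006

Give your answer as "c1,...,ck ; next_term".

2,-1,1,2 ; -6018

  a_4 = 2·-5 + -1·4 + 1·3 + 2·-2 = -15
  a_5 = 2·-15 + -1·-5 + 1·4 + 2·3 = -15
  a_6 = 2·-15 + -1·-15 + 1·-5 + 2·4 = -12
  a_7 = 2·-12 + -1·-15 + 1·-15 + 2·-5 = -34
  a_8 = 2·-34 + -1·-12 + 1·-15 + 2·-15 = -101
  a_9 = 2·-101 + -1·-34 + 1·-12 + 2·-15 = -210
  a_10 = 2·-210 + -1·-101 + 1·-34 + 2·-12 = -377
  a_11 = 2·-377 + -1·-210 + 1·-101 + 2·-34 = -713
  a_12 = 2·-713 + -1·-377 + 1·-210 + 2·-101 = -1461
  a_13 = 2·-1461 + -1·-713 + 1·-377 + 2·-210 = -3006
  a_14 = 2·-3006 + -1·-1461 + 1·-713 + 2·-377 = -6018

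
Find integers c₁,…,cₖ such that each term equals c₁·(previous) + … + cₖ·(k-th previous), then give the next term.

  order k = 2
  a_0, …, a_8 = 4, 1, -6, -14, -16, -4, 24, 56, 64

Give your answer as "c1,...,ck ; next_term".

  a_2 = 2·1 + -2·4 = -6
  a_3 = 2·-6 + -2·1 = -14
  a_4 = 2·-14 + -2·-6 = -16
  a_5 = 2·-16 + -2·-14 = -4
  a_6 = 2·-4 + -2·-16 = 24
  a_7 = 2·24 + -2·-4 = 56
  a_8 = 2·56 + -2·24 = 64
  a_9 = 2·64 + -2·56 = 16

2,-2 ; 16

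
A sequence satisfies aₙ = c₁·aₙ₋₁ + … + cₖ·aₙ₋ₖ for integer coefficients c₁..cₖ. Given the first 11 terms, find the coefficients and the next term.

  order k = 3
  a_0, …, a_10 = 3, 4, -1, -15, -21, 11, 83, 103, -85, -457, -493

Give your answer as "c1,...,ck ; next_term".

1,-2,-2 ; 591

  a_3 = 1·-1 + -2·4 + -2·3 = -15
  a_4 = 1·-15 + -2·-1 + -2·4 = -21
  a_5 = 1·-21 + -2·-15 + -2·-1 = 11
  a_6 = 1·11 + -2·-21 + -2·-15 = 83
  a_7 = 1·83 + -2·11 + -2·-21 = 103
  a_8 = 1·103 + -2·83 + -2·11 = -85
  a_9 = 1·-85 + -2·103 + -2·83 = -457
  a_10 = 1·-457 + -2·-85 + -2·103 = -493
  a_11 = 1·-493 + -2·-457 + -2·-85 = 591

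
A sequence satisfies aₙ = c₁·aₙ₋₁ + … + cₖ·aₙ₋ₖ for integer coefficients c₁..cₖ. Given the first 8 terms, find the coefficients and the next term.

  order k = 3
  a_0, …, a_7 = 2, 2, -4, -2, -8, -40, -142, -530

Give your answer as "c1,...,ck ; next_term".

  a_3 = 3·-4 + 2·2 + 3·2 = -2
  a_4 = 3·-2 + 2·-4 + 3·2 = -8
  a_5 = 3·-8 + 2·-2 + 3·-4 = -40
  a_6 = 3·-40 + 2·-8 + 3·-2 = -142
  a_7 = 3·-142 + 2·-40 + 3·-8 = -530
  a_8 = 3·-530 + 2·-142 + 3·-40 = -1994

3,2,3 ; -1994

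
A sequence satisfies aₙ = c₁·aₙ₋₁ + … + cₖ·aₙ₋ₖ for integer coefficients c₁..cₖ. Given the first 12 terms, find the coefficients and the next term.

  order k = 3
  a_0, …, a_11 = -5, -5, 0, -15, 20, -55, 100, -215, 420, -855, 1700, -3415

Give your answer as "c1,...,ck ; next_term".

-2,1,2 ; 6820

  a_3 = -2·0 + 1·-5 + 2·-5 = -15
  a_4 = -2·-15 + 1·0 + 2·-5 = 20
  a_5 = -2·20 + 1·-15 + 2·0 = -55
  a_6 = -2·-55 + 1·20 + 2·-15 = 100
  a_7 = -2·100 + 1·-55 + 2·20 = -215
  a_8 = -2·-215 + 1·100 + 2·-55 = 420
  a_9 = -2·420 + 1·-215 + 2·100 = -855
  a_10 = -2·-855 + 1·420 + 2·-215 = 1700
  a_11 = -2·1700 + 1·-855 + 2·420 = -3415
  a_12 = -2·-3415 + 1·1700 + 2·-855 = 6820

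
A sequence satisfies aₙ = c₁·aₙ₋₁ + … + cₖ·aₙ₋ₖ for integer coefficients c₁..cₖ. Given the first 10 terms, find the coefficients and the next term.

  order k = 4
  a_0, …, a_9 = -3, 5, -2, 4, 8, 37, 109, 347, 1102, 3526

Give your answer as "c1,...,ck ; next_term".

3,0,1,3 ; 11252

  a_4 = 3·4 + 0·-2 + 1·5 + 3·-3 = 8
  a_5 = 3·8 + 0·4 + 1·-2 + 3·5 = 37
  a_6 = 3·37 + 0·8 + 1·4 + 3·-2 = 109
  a_7 = 3·109 + 0·37 + 1·8 + 3·4 = 347
  a_8 = 3·347 + 0·109 + 1·37 + 3·8 = 1102
  a_9 = 3·1102 + 0·347 + 1·109 + 3·37 = 3526
  a_10 = 3·3526 + 0·1102 + 1·347 + 3·109 = 11252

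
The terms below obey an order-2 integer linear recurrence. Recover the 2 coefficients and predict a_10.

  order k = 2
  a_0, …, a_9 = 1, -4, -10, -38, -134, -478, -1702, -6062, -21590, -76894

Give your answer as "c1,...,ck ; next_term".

  a_2 = 3·-4 + 2·1 = -10
  a_3 = 3·-10 + 2·-4 = -38
  a_4 = 3·-38 + 2·-10 = -134
  a_5 = 3·-134 + 2·-38 = -478
  a_6 = 3·-478 + 2·-134 = -1702
  a_7 = 3·-1702 + 2·-478 = -6062
  a_8 = 3·-6062 + 2·-1702 = -21590
  a_9 = 3·-21590 + 2·-6062 = -76894
  a_10 = 3·-76894 + 2·-21590 = -273862

3,2 ; -273862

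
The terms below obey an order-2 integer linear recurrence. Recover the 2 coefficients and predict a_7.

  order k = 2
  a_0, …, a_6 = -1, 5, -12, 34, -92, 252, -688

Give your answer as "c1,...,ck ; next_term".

  a_2 = -2·5 + 2·-1 = -12
  a_3 = -2·-12 + 2·5 = 34
  a_4 = -2·34 + 2·-12 = -92
  a_5 = -2·-92 + 2·34 = 252
  a_6 = -2·252 + 2·-92 = -688
  a_7 = -2·-688 + 2·252 = 1880

-2,2 ; 1880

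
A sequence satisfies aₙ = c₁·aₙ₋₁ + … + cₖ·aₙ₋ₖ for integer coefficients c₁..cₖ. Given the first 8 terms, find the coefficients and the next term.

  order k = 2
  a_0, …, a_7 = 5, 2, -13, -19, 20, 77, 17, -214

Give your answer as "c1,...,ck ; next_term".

1,-3 ; -265

  a_2 = 1·2 + -3·5 = -13
  a_3 = 1·-13 + -3·2 = -19
  a_4 = 1·-19 + -3·-13 = 20
  a_5 = 1·20 + -3·-19 = 77
  a_6 = 1·77 + -3·20 = 17
  a_7 = 1·17 + -3·77 = -214
  a_8 = 1·-214 + -3·17 = -265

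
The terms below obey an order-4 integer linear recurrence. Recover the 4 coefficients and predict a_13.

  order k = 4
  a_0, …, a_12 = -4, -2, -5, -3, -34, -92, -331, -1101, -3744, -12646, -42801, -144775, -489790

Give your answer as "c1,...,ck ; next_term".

2,4,2,1 ; -1656928

  a_4 = 2·-3 + 4·-5 + 2·-2 + 1·-4 = -34
  a_5 = 2·-34 + 4·-3 + 2·-5 + 1·-2 = -92
  a_6 = 2·-92 + 4·-34 + 2·-3 + 1·-5 = -331
  a_7 = 2·-331 + 4·-92 + 2·-34 + 1·-3 = -1101
  a_8 = 2·-1101 + 4·-331 + 2·-92 + 1·-34 = -3744
  a_9 = 2·-3744 + 4·-1101 + 2·-331 + 1·-92 = -12646
  a_10 = 2·-12646 + 4·-3744 + 2·-1101 + 1·-331 = -42801
  a_11 = 2·-42801 + 4·-12646 + 2·-3744 + 1·-1101 = -144775
  a_12 = 2·-144775 + 4·-42801 + 2·-12646 + 1·-3744 = -489790
  a_13 = 2·-489790 + 4·-144775 + 2·-42801 + 1·-12646 = -1656928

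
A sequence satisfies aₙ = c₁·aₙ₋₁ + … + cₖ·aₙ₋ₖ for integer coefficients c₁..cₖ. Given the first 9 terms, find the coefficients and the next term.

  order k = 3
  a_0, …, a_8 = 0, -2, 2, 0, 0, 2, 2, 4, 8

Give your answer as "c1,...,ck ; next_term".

  a_3 = 1·2 + 1·-2 + 1·0 = 0
  a_4 = 1·0 + 1·2 + 1·-2 = 0
  a_5 = 1·0 + 1·0 + 1·2 = 2
  a_6 = 1·2 + 1·0 + 1·0 = 2
  a_7 = 1·2 + 1·2 + 1·0 = 4
  a_8 = 1·4 + 1·2 + 1·2 = 8
  a_9 = 1·8 + 1·4 + 1·2 = 14

1,1,1 ; 14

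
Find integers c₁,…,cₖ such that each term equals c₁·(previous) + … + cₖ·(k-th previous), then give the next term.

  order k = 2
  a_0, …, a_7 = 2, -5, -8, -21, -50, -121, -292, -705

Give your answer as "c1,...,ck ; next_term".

2,1 ; -1702

  a_2 = 2·-5 + 1·2 = -8
  a_3 = 2·-8 + 1·-5 = -21
  a_4 = 2·-21 + 1·-8 = -50
  a_5 = 2·-50 + 1·-21 = -121
  a_6 = 2·-121 + 1·-50 = -292
  a_7 = 2·-292 + 1·-121 = -705
  a_8 = 2·-705 + 1·-292 = -1702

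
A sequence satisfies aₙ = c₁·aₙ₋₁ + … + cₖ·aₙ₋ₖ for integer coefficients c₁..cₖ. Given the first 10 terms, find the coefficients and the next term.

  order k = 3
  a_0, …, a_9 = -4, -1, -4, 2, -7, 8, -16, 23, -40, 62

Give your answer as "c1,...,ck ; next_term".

0,2,-1 ; -103

  a_3 = 0·-4 + 2·-1 + -1·-4 = 2
  a_4 = 0·2 + 2·-4 + -1·-1 = -7
  a_5 = 0·-7 + 2·2 + -1·-4 = 8
  a_6 = 0·8 + 2·-7 + -1·2 = -16
  a_7 = 0·-16 + 2·8 + -1·-7 = 23
  a_8 = 0·23 + 2·-16 + -1·8 = -40
  a_9 = 0·-40 + 2·23 + -1·-16 = 62
  a_10 = 0·62 + 2·-40 + -1·23 = -103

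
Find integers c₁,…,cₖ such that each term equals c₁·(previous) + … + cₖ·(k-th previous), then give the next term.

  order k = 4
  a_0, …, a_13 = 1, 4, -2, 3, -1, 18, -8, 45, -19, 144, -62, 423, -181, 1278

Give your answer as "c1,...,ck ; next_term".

0,2,0,3 ; -548

  a_4 = 0·3 + 2·-2 + 0·4 + 3·1 = -1
  a_5 = 0·-1 + 2·3 + 0·-2 + 3·4 = 18
  a_6 = 0·18 + 2·-1 + 0·3 + 3·-2 = -8
  a_7 = 0·-8 + 2·18 + 0·-1 + 3·3 = 45
  a_8 = 0·45 + 2·-8 + 0·18 + 3·-1 = -19
  a_9 = 0·-19 + 2·45 + 0·-8 + 3·18 = 144
  a_10 = 0·144 + 2·-19 + 0·45 + 3·-8 = -62
  a_11 = 0·-62 + 2·144 + 0·-19 + 3·45 = 423
  a_12 = 0·423 + 2·-62 + 0·144 + 3·-19 = -181
  a_13 = 0·-181 + 2·423 + 0·-62 + 3·144 = 1278
  a_14 = 0·1278 + 2·-181 + 0·423 + 3·-62 = -548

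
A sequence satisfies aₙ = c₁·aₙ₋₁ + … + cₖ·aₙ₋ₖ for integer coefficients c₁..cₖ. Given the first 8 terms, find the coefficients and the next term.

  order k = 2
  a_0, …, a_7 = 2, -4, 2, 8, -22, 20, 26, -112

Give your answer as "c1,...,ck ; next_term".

  a_2 = -2·-4 + -3·2 = 2
  a_3 = -2·2 + -3·-4 = 8
  a_4 = -2·8 + -3·2 = -22
  a_5 = -2·-22 + -3·8 = 20
  a_6 = -2·20 + -3·-22 = 26
  a_7 = -2·26 + -3·20 = -112
  a_8 = -2·-112 + -3·26 = 146

-2,-3 ; 146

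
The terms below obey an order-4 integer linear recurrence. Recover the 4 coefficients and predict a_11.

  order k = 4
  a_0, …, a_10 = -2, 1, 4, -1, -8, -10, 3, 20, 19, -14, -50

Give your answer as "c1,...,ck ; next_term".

1,-1,-1,1 ; -35

  a_4 = 1·-1 + -1·4 + -1·1 + 1·-2 = -8
  a_5 = 1·-8 + -1·-1 + -1·4 + 1·1 = -10
  a_6 = 1·-10 + -1·-8 + -1·-1 + 1·4 = 3
  a_7 = 1·3 + -1·-10 + -1·-8 + 1·-1 = 20
  a_8 = 1·20 + -1·3 + -1·-10 + 1·-8 = 19
  a_9 = 1·19 + -1·20 + -1·3 + 1·-10 = -14
  a_10 = 1·-14 + -1·19 + -1·20 + 1·3 = -50
  a_11 = 1·-50 + -1·-14 + -1·19 + 1·20 = -35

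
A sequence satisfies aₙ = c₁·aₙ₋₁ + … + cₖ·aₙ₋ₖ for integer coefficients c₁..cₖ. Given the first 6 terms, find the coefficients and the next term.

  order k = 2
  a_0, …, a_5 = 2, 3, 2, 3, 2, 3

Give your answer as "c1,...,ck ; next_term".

  a_2 = 0·3 + 1·2 = 2
  a_3 = 0·2 + 1·3 = 3
  a_4 = 0·3 + 1·2 = 2
  a_5 = 0·2 + 1·3 = 3
  a_6 = 0·3 + 1·2 = 2

0,1 ; 2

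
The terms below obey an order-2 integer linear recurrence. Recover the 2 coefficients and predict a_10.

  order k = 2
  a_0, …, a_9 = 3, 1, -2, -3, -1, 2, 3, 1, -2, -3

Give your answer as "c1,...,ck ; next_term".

1,-1 ; -1

  a_2 = 1·1 + -1·3 = -2
  a_3 = 1·-2 + -1·1 = -3
  a_4 = 1·-3 + -1·-2 = -1
  a_5 = 1·-1 + -1·-3 = 2
  a_6 = 1·2 + -1·-1 = 3
  a_7 = 1·3 + -1·2 = 1
  a_8 = 1·1 + -1·3 = -2
  a_9 = 1·-2 + -1·1 = -3
  a_10 = 1·-3 + -1·-2 = -1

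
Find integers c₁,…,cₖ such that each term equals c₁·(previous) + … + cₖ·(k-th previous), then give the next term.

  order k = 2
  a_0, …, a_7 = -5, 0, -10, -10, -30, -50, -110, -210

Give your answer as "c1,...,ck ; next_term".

1,2 ; -430

  a_2 = 1·0 + 2·-5 = -10
  a_3 = 1·-10 + 2·0 = -10
  a_4 = 1·-10 + 2·-10 = -30
  a_5 = 1·-30 + 2·-10 = -50
  a_6 = 1·-50 + 2·-30 = -110
  a_7 = 1·-110 + 2·-50 = -210
  a_8 = 1·-210 + 2·-110 = -430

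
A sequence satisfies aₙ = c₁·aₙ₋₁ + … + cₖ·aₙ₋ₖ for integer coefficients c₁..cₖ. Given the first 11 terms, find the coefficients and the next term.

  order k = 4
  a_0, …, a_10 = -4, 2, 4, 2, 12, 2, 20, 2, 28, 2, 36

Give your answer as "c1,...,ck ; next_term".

0,2,0,-1 ; 2

  a_4 = 0·2 + 2·4 + 0·2 + -1·-4 = 12
  a_5 = 0·12 + 2·2 + 0·4 + -1·2 = 2
  a_6 = 0·2 + 2·12 + 0·2 + -1·4 = 20
  a_7 = 0·20 + 2·2 + 0·12 + -1·2 = 2
  a_8 = 0·2 + 2·20 + 0·2 + -1·12 = 28
  a_9 = 0·28 + 2·2 + 0·20 + -1·2 = 2
  a_10 = 0·2 + 2·28 + 0·2 + -1·20 = 36
  a_11 = 0·36 + 2·2 + 0·28 + -1·2 = 2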